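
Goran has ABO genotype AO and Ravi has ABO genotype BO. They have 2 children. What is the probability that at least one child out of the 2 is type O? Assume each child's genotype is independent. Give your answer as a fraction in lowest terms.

7/16

ABO cross AO × BO → 1/4 O, 1/4 A, 1/4 B, 1/4 AB.
So P(type O) = 1/4 per child.
P(none) = (3/4)^2 = 9/16; P(at least one) = 1 − 9/16 = 7/16.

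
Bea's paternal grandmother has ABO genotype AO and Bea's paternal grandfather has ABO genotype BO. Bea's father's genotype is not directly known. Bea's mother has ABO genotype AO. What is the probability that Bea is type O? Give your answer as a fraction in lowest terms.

1/4

Bea's father's ABO genotype from AO × BO: 1/4 AB, 1/4 AO, 1/4 BO, 1/4 OO.
Crossing each possibility with the mother AO and summing P(type O): 1/4·0 + 1/4·1/4 + 1/4·1/4 + 1/4·1/2 = 1/4.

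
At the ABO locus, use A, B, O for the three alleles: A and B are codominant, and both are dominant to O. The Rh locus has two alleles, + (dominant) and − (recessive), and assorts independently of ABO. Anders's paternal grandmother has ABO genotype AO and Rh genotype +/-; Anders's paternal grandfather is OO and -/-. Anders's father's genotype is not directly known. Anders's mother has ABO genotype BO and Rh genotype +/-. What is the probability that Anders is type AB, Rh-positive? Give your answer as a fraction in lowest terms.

Anders's father's ABO genotype from AO × OO: 1/2 AO, 1/2 OO.
Crossing each possibility with the mother BO and summing P(type AB): 1/2·1/4 + 1/2·0 = 1/8.
Similarly for Rh via the father's Rh distribution: P(Rh+) = 5/8.
Independent loci: 1/8 × 5/8 = 5/64.

5/64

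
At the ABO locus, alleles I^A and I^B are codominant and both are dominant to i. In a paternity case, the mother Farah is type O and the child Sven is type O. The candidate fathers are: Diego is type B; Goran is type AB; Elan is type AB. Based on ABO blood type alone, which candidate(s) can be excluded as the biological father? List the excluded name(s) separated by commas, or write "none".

A candidate is excluded only if no genotype consistent with his phenotype could produce a type O child with a type O mother.
Goran (type AB): no genotype consistent with that phenotype can produce a type-O child with a type-O mother.
Elan (type AB): no genotype consistent with that phenotype can produce a type-O child with a type-O mother.

Goran, Elan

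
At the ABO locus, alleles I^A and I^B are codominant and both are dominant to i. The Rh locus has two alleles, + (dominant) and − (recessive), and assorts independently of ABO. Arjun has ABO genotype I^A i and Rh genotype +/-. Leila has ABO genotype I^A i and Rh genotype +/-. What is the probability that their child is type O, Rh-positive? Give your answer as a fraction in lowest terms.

3/16

ABO cross I^A i × I^A i → offspring phenotypes: 1/4 O, 3/4 A.
Rh cross +/- × +/- → 3/4 Rh+, 1/4 Rh-.
Independent loci: P(type O, Rh-positive) = 1/4 × 3/4 = 3/16.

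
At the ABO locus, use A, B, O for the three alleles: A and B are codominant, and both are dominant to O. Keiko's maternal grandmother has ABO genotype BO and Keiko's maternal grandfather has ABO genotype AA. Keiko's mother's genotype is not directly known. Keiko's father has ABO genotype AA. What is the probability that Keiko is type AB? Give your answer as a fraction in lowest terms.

1/4

Keiko's mother's ABO genotype from BO × AA: 1/2 AB, 1/2 AO.
Crossing each possibility with the father AA and summing P(type AB): 1/2·1/2 + 1/2·0 = 1/4.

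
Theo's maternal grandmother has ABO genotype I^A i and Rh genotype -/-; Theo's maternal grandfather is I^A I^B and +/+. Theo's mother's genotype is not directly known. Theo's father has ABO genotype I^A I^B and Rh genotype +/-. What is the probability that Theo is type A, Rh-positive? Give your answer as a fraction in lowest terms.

9/32

Theo's mother's ABO genotype from I^A i × I^A I^B: 1/4 I^A I^A, 1/4 I^A I^B, 1/4 I^A i, 1/4 I^B i.
Crossing each possibility with the father I^A I^B and summing P(type A): 1/4·1/2 + 1/4·1/4 + 1/4·1/2 + 1/4·1/4 = 3/8.
Similarly for Rh via the mother's Rh distribution: P(Rh+) = 3/4.
Independent loci: 3/8 × 3/4 = 9/32.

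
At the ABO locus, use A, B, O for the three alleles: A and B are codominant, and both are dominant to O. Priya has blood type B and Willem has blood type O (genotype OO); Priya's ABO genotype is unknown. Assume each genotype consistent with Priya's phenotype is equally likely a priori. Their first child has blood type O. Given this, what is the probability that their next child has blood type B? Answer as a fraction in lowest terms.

Possible genotypes: Priya ∈ {BB, BO}; Willem ∈ {OO}.
Weight each parental genotype pair by prior × P(type-O child):
  BO × OO: posterior weight 1; P(next child type B) = 1/2.
Weighted sum = 1/2.

1/2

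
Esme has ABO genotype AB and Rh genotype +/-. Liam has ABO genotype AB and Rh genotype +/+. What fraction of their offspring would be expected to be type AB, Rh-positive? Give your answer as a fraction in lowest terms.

ABO cross AB × AB → offspring phenotypes: 1/4 A, 1/4 B, 1/2 AB.
Rh cross +/- × +/+ → 1 Rh+.
Independent loci: P(type AB, Rh-positive) = 1/2 × 1 = 1/2.

1/2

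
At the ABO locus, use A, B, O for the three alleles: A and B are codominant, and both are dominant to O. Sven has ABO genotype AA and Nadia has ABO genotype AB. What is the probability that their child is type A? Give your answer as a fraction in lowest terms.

ABO cross AA × AB → offspring phenotypes: 1/2 A, 1/2 AB.
So P(type A) = 1/2.

1/2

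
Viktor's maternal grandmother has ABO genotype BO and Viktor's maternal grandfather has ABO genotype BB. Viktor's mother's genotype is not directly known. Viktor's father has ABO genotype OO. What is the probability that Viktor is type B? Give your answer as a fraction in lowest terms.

Viktor's mother's ABO genotype from BO × BB: 1/2 BB, 1/2 BO.
Crossing each possibility with the father OO and summing P(type B): 1/2·1 + 1/2·1/2 = 3/4.

3/4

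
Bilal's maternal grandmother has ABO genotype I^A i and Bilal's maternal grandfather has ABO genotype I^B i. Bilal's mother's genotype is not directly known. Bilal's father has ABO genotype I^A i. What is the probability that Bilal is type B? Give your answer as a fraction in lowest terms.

Bilal's mother's ABO genotype from I^A i × I^B i: 1/4 I^A I^B, 1/4 I^A i, 1/4 I^B i, 1/4 i i.
Crossing each possibility with the father I^A i and summing P(type B): 1/4·1/4 + 1/4·0 + 1/4·1/4 + 1/4·0 = 1/8.

1/8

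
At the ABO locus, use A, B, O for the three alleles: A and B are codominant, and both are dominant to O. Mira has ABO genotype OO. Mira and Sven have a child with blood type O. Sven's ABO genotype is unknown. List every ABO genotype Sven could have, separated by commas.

AO, BO, OO

For each candidate genotype of Sven, check whether crossing it with OO can produce every observed child phenotype.
  AA → possible child types {A} ✗
  AB → possible child types {A, B} ✗
  AO → possible child types {O, A} ✓
  BB → possible child types {B} ✗
  BO → possible child types {O, B} ✓
  OO → possible child types {O} ✓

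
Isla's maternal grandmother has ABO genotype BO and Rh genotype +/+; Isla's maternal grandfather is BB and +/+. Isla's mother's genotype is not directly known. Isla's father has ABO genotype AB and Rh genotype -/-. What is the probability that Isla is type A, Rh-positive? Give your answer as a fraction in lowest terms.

Isla's mother's ABO genotype from BO × BB: 1/2 BB, 1/2 BO.
Crossing each possibility with the father AB and summing P(type A): 1/2·0 + 1/2·1/4 = 1/8.
Similarly for Rh via the mother's Rh distribution: P(Rh+) = 1.
Independent loci: 1/8 × 1 = 1/8.

1/8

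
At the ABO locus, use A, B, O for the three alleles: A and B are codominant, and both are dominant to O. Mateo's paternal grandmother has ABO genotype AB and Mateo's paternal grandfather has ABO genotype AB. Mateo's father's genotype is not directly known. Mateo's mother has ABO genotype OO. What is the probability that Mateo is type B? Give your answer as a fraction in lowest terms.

1/2

Mateo's father's ABO genotype from AB × AB: 1/4 AA, 1/2 AB, 1/4 BB.
Crossing each possibility with the mother OO and summing P(type B): 1/4·0 + 1/2·1/2 + 1/4·1 = 1/2.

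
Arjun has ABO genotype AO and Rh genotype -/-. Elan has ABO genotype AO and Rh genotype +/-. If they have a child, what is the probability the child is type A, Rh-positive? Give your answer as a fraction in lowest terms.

3/8

ABO cross AO × AO → offspring phenotypes: 1/4 O, 3/4 A.
Rh cross -/- × +/- → 1/2 Rh+, 1/2 Rh-.
Independent loci: P(type A, Rh-positive) = 3/4 × 1/2 = 3/8.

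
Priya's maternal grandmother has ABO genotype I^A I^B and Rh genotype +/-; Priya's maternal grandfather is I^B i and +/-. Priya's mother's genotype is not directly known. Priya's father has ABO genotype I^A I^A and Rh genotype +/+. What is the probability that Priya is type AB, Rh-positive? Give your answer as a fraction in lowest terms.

1/2

Priya's mother's ABO genotype from I^A I^B × I^B i: 1/4 I^A I^B, 1/4 I^A i, 1/4 I^B I^B, 1/4 I^B i.
Crossing each possibility with the father I^A I^A and summing P(type AB): 1/4·1/2 + 1/4·0 + 1/4·1 + 1/4·1/2 = 1/2.
Similarly for Rh via the mother's Rh distribution: P(Rh+) = 1.
Independent loci: 1/2 × 1 = 1/2.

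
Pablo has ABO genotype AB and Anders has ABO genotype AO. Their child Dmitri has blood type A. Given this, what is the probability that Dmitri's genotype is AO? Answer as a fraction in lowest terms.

1/2

Cross AB × AO → 1/4 AA, 1/4 AB, 1/4 AO, 1/4 BO.
Type-A genotypes among offspring: AA (1/4), AO (1/4); total 1/2.
P(AO | type A) = (1/4) / (1/2) = 1/2.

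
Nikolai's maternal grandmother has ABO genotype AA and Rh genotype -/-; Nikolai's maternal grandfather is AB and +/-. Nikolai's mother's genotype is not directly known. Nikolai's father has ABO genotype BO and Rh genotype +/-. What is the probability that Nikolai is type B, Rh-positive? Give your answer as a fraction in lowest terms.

5/32

Nikolai's mother's ABO genotype from AA × AB: 1/2 AA, 1/2 AB.
Crossing each possibility with the father BO and summing P(type B): 1/2·0 + 1/2·1/2 = 1/4.
Similarly for Rh via the mother's Rh distribution: P(Rh+) = 5/8.
Independent loci: 1/4 × 5/8 = 5/32.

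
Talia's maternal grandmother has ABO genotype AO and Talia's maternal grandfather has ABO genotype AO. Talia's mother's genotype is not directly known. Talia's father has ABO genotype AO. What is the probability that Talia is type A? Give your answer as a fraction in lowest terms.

3/4

Talia's mother's ABO genotype from AO × AO: 1/4 AA, 1/2 AO, 1/4 OO.
Crossing each possibility with the father AO and summing P(type A): 1/4·1 + 1/2·3/4 + 1/4·1/2 = 3/4.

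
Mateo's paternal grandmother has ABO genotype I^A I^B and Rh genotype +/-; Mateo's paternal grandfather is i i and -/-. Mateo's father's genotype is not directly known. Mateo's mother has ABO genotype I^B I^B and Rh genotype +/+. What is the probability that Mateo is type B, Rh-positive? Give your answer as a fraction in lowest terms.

3/4

Mateo's father's ABO genotype from I^A I^B × i i: 1/2 I^A i, 1/2 I^B i.
Crossing each possibility with the mother I^B I^B and summing P(type B): 1/2·1/2 + 1/2·1 = 3/4.
Similarly for Rh via the father's Rh distribution: P(Rh+) = 1.
Independent loci: 3/4 × 1 = 3/4.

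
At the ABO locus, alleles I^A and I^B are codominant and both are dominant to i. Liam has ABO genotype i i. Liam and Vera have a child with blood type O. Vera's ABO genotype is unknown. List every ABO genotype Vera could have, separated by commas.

I^A i, I^B i, i i

For each candidate genotype of Vera, check whether crossing it with i i can produce every observed child phenotype.
  I^A I^A → possible child types {A} ✗
  I^A I^B → possible child types {A, B} ✗
  I^A i → possible child types {O, A} ✓
  I^B I^B → possible child types {B} ✗
  I^B i → possible child types {O, B} ✓
  i i → possible child types {O} ✓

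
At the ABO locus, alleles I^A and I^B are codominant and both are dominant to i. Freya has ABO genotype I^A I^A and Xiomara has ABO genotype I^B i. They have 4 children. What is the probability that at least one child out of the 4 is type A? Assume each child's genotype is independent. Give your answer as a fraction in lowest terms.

15/16

ABO cross I^A I^A × I^B i → 1/2 A, 1/2 AB.
So P(type A) = 1/2 per child.
P(none) = (1/2)^4 = 1/16; P(at least one) = 1 − 1/16 = 15/16.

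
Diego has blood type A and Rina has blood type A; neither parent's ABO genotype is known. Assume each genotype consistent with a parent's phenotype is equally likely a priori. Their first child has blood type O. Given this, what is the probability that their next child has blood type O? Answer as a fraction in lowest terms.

Possible genotypes: Diego ∈ {AA, AO}; Rina ∈ {AA, AO}.
Weight each parental genotype pair by prior × P(type-O child):
  AO × AO: posterior weight 1; P(next child type O) = 1/4.
Weighted sum = 1/4.

1/4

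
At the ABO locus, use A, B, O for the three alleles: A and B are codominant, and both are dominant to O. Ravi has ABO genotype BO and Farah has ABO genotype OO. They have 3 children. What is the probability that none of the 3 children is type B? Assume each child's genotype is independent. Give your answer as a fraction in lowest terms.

ABO cross BO × OO → 1/2 O, 1/2 B.
So P(type B) = 1/2 per child.
P(not type B) = 1/2 for one child; (1/2)^3 = 1/8.

1/8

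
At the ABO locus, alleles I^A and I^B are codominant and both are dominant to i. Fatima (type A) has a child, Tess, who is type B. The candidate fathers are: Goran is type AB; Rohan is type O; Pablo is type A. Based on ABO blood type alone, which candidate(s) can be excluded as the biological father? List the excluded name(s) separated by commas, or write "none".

A candidate is excluded only if no genotype consistent with his phenotype could produce a type B child with a type A mother.
Rohan (type O): no genotype consistent with that phenotype can produce a type-B child with a type-A mother.
Pablo (type A): no genotype consistent with that phenotype can produce a type-B child with a type-A mother.

Rohan, Pablo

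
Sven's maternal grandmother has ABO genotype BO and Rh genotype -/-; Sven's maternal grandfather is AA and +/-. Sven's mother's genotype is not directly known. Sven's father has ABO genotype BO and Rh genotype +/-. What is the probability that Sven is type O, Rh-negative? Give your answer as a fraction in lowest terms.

Sven's mother's ABO genotype from BO × AA: 1/2 AB, 1/2 AO.
Crossing each possibility with the father BO and summing P(type O): 1/2·0 + 1/2·1/4 = 1/8.
Similarly for Rh via the mother's Rh distribution: P(Rh-) = 3/8.
Independent loci: 1/8 × 3/8 = 3/64.

3/64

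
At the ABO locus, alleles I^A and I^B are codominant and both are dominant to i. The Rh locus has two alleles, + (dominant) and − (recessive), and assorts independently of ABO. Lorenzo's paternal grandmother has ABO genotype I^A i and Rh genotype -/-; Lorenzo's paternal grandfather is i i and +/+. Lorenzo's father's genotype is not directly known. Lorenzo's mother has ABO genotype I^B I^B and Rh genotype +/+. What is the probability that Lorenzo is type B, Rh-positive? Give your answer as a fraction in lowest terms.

Lorenzo's father's ABO genotype from I^A i × i i: 1/2 I^A i, 1/2 i i.
Crossing each possibility with the mother I^B I^B and summing P(type B): 1/2·1/2 + 1/2·1 = 3/4.
Similarly for Rh via the father's Rh distribution: P(Rh+) = 1.
Independent loci: 3/4 × 1 = 3/4.

3/4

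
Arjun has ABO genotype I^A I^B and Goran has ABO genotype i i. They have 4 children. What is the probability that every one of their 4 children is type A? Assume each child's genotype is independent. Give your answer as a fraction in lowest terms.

1/16

ABO cross I^A I^B × i i → 1/2 A, 1/2 B.
So P(type A) = 1/2 per child.
All 4 independent: (1/2)^4 = 1/16.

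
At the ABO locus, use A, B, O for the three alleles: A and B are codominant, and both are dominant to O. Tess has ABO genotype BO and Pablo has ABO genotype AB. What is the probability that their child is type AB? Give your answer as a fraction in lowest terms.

ABO cross BO × AB → offspring phenotypes: 1/4 A, 1/2 B, 1/4 AB.
So P(type AB) = 1/4.

1/4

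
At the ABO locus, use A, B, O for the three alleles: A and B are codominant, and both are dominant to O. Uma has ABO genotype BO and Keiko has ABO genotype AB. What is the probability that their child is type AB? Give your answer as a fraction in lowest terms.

1/4

ABO cross BO × AB → offspring phenotypes: 1/4 A, 1/2 B, 1/4 AB.
So P(type AB) = 1/4.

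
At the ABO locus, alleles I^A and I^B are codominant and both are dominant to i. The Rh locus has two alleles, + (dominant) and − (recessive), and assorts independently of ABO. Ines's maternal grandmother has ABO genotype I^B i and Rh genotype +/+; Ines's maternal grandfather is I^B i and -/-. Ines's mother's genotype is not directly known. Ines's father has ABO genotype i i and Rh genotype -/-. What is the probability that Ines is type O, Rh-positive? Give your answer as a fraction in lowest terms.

Ines's mother's ABO genotype from I^B i × I^B i: 1/4 I^B I^B, 1/2 I^B i, 1/4 i i.
Crossing each possibility with the father i i and summing P(type O): 1/4·0 + 1/2·1/2 + 1/4·1 = 1/2.
Similarly for Rh via the mother's Rh distribution: P(Rh+) = 1/2.
Independent loci: 1/2 × 1/2 = 1/4.

1/4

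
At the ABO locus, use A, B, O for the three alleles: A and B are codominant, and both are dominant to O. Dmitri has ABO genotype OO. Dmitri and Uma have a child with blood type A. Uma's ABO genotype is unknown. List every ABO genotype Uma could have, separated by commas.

AA, AB, AO

For each candidate genotype of Uma, check whether crossing it with OO can produce every observed child phenotype.
  AA → possible child types {A} ✓
  AB → possible child types {A, B} ✓
  AO → possible child types {O, A} ✓
  BB → possible child types {B} ✗
  BO → possible child types {O, B} ✗
  OO → possible child types {O} ✗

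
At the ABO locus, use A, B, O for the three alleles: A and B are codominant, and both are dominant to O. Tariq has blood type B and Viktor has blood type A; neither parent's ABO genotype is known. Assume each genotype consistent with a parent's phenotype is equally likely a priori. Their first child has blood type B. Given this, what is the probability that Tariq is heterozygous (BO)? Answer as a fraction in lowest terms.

1/3

Possible genotypes: Tariq ∈ {BB, BO}; Viktor ∈ {AA, AO}.
Weight each parental genotype pair by prior × P(type-B child):
  BB × AO: posterior weight 2/3.
  BO × AO: posterior weight 1/3.
Sum the posterior weight over pairs where Tariq is BO: 1/3.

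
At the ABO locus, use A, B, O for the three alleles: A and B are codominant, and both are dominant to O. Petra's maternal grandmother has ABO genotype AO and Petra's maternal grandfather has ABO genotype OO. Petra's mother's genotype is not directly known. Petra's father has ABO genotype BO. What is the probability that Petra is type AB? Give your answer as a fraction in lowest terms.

Petra's mother's ABO genotype from AO × OO: 1/2 AO, 1/2 OO.
Crossing each possibility with the father BO and summing P(type AB): 1/2·1/4 + 1/2·0 = 1/8.

1/8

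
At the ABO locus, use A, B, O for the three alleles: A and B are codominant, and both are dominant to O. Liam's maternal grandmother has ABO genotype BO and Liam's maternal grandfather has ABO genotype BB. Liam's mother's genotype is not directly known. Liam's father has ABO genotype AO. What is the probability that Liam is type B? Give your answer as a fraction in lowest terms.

Liam's mother's ABO genotype from BO × BB: 1/2 BB, 1/2 BO.
Crossing each possibility with the father AO and summing P(type B): 1/2·1/2 + 1/2·1/4 = 3/8.

3/8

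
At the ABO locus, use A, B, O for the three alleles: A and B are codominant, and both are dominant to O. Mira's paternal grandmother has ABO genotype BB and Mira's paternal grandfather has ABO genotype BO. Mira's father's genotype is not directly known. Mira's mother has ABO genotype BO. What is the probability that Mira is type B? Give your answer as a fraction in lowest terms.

7/8

Mira's father's ABO genotype from BB × BO: 1/2 BB, 1/2 BO.
Crossing each possibility with the mother BO and summing P(type B): 1/2·1 + 1/2·3/4 = 7/8.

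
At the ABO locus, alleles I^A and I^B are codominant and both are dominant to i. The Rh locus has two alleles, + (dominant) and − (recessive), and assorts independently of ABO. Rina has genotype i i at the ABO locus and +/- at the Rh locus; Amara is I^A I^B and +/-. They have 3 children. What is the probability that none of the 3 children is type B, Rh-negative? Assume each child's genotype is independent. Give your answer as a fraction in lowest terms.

ABO cross i i × I^A I^B → 1/2 A, 1/2 B.
Rh cross +/- × +/- → 3/4 Rh+, 1/4 Rh-; so P(type B, Rh-negative) = 1/2 × 1/4 = 1/8 per child.
P(not type B, Rh-negative) = 7/8 for one child; (7/8)^3 = 343/512.

343/512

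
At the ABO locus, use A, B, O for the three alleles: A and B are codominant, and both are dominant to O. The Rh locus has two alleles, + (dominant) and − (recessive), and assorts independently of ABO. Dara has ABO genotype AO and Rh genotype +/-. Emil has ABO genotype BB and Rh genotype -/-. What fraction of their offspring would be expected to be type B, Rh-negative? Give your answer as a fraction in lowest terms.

ABO cross AO × BB → offspring phenotypes: 1/2 B, 1/2 AB.
Rh cross +/- × -/- → 1/2 Rh+, 1/2 Rh-.
Independent loci: P(type B, Rh-negative) = 1/2 × 1/2 = 1/4.

1/4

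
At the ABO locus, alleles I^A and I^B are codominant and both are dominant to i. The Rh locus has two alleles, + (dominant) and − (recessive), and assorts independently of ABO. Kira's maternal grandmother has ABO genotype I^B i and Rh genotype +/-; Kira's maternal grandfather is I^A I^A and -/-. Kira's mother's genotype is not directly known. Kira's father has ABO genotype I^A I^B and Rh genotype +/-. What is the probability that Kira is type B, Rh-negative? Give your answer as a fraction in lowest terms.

3/32

Kira's mother's ABO genotype from I^B i × I^A I^A: 1/2 I^A I^B, 1/2 I^A i.
Crossing each possibility with the father I^A I^B and summing P(type B): 1/2·1/4 + 1/2·1/4 = 1/4.
Similarly for Rh via the mother's Rh distribution: P(Rh-) = 3/8.
Independent loci: 1/4 × 3/8 = 3/32.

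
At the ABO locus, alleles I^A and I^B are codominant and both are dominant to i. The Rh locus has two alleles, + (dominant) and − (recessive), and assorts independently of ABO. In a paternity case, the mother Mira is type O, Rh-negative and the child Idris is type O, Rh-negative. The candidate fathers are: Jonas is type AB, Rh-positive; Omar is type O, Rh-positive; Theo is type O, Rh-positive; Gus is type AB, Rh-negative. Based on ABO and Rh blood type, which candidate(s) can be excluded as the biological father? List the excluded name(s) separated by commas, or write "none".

Jonas, Gus

A candidate is excluded only if no genotype consistent with his phenotype could produce a type O, Rh-negative child with a type O, Rh-negative mother.
Jonas (type AB, Rh+): no genotype consistent with that phenotype can produce a type-O Rh- child with a type-O mother.
Gus (type AB, Rh-): no genotype consistent with that phenotype can produce a type-O Rh- child with a type-O mother.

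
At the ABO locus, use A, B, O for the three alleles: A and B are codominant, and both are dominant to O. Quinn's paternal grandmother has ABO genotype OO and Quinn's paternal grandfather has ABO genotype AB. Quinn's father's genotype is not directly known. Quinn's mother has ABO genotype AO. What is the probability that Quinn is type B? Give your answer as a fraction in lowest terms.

1/8

Quinn's father's ABO genotype from OO × AB: 1/2 AO, 1/2 BO.
Crossing each possibility with the mother AO and summing P(type B): 1/2·0 + 1/2·1/4 = 1/8.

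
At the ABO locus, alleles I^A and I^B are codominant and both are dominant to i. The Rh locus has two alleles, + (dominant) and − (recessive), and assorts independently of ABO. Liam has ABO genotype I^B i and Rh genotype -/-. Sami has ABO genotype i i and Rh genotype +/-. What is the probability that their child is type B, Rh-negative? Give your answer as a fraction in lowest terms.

ABO cross I^B i × i i → offspring phenotypes: 1/2 O, 1/2 B.
Rh cross -/- × +/- → 1/2 Rh+, 1/2 Rh-.
Independent loci: P(type B, Rh-negative) = 1/2 × 1/2 = 1/4.

1/4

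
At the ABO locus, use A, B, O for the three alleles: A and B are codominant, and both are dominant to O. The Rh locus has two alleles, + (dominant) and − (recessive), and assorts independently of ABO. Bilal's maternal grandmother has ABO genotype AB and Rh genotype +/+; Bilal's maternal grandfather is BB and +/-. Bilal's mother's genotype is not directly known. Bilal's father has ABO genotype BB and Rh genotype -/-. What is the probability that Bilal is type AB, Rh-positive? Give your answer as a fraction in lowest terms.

Bilal's mother's ABO genotype from AB × BB: 1/2 AB, 1/2 BB.
Crossing each possibility with the father BB and summing P(type AB): 1/2·1/2 + 1/2·0 = 1/4.
Similarly for Rh via the mother's Rh distribution: P(Rh+) = 3/4.
Independent loci: 1/4 × 3/4 = 3/16.

3/16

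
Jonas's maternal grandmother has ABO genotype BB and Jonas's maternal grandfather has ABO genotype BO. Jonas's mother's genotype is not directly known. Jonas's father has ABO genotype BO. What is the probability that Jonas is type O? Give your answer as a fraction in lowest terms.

Jonas's mother's ABO genotype from BB × BO: 1/2 BB, 1/2 BO.
Crossing each possibility with the father BO and summing P(type O): 1/2·0 + 1/2·1/4 = 1/8.

1/8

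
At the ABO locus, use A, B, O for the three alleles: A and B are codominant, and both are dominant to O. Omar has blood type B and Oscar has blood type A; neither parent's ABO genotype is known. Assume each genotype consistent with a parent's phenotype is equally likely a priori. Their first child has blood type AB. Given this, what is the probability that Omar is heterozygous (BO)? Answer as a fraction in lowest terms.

Possible genotypes: Omar ∈ {BB, BO}; Oscar ∈ {AA, AO}.
Weight each parental genotype pair by prior × P(type-AB child):
  BB × AA: posterior weight 4/9.
  BB × AO: posterior weight 2/9.
  BO × AA: posterior weight 2/9.
  BO × AO: posterior weight 1/9.
Sum the posterior weight over pairs where Omar is BO: 1/3.

1/3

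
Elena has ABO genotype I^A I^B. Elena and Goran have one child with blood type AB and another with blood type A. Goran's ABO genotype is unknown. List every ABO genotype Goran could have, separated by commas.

I^A I^A, I^A I^B, I^A i, I^B i

For each candidate genotype of Goran, check whether crossing it with I^A I^B can produce every observed child phenotype.
  I^A I^A → possible child types {A, AB} ✓
  I^A I^B → possible child types {A, B, AB} ✓
  I^A i → possible child types {A, B, AB} ✓
  I^B I^B → possible child types {B, AB} ✗
  I^B i → possible child types {A, B, AB} ✓
  i i → possible child types {A, B} ✗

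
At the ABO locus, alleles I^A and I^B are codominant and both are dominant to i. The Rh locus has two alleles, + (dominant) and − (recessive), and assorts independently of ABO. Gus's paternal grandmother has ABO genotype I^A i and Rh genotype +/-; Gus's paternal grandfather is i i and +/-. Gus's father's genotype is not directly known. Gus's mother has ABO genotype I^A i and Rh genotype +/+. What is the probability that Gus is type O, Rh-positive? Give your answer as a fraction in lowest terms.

3/8

Gus's father's ABO genotype from I^A i × i i: 1/2 I^A i, 1/2 i i.
Crossing each possibility with the mother I^A i and summing P(type O): 1/2·1/4 + 1/2·1/2 = 3/8.
Similarly for Rh via the father's Rh distribution: P(Rh+) = 1.
Independent loci: 3/8 × 1 = 3/8.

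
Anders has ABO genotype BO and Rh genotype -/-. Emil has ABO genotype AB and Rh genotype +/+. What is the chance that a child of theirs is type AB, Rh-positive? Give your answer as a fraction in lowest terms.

ABO cross BO × AB → offspring phenotypes: 1/4 A, 1/2 B, 1/4 AB.
Rh cross -/- × +/+ → 1 Rh+.
Independent loci: P(type AB, Rh-positive) = 1/4 × 1 = 1/4.

1/4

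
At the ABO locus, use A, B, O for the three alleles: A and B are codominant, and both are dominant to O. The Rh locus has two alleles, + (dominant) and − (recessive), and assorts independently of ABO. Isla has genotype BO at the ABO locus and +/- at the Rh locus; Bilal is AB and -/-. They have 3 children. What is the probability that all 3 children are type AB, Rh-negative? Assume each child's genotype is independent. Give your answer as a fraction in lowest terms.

ABO cross BO × AB → 1/4 A, 1/2 B, 1/4 AB.
Rh cross +/- × -/- → 1/2 Rh+, 1/2 Rh-; so P(type AB, Rh-negative) = 1/4 × 1/2 = 1/8 per child.
All 3 independent: (1/8)^3 = 1/512.

1/512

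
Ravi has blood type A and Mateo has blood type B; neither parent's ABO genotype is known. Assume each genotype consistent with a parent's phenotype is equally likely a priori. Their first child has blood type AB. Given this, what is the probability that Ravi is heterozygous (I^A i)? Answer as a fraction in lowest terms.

Possible genotypes: Ravi ∈ {I^A I^A, I^A i}; Mateo ∈ {I^B I^B, I^B i}.
Weight each parental genotype pair by prior × P(type-AB child):
  I^A I^A × I^B I^B: posterior weight 4/9.
  I^A I^A × I^B i: posterior weight 2/9.
  I^A i × I^B I^B: posterior weight 2/9.
  I^A i × I^B i: posterior weight 1/9.
Sum the posterior weight over pairs where Ravi is I^A i: 1/3.

1/3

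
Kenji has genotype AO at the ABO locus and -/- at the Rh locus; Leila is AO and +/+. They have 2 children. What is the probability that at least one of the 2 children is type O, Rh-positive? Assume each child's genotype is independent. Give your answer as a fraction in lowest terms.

ABO cross AO × AO → 1/4 O, 3/4 A.
Rh cross -/- × +/+ → 1 Rh+; so P(type O, Rh-positive) = 1/4 × 1 = 1/4 per child.
P(none) = (3/4)^2 = 9/16; P(at least one) = 1 − 9/16 = 7/16.

7/16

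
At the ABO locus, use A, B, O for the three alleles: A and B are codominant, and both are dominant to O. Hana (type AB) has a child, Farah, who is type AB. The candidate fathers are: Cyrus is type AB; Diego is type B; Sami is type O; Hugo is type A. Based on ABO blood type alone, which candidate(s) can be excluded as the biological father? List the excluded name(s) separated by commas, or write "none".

A candidate is excluded only if no genotype consistent with his phenotype could produce a type AB child with a type AB mother.
Sami (type O): no genotype consistent with that phenotype can produce a type-AB child with a type-AB mother.

Sami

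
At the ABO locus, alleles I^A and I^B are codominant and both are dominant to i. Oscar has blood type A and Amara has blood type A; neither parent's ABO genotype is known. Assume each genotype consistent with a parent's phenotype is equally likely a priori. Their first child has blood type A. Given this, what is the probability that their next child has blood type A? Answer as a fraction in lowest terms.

Possible genotypes: Oscar ∈ {I^A I^A, I^A i}; Amara ∈ {I^A I^A, I^A i}.
Weight each parental genotype pair by prior × P(type-A child):
  I^A I^A × I^A I^A: posterior weight 4/15; P(next child type A) = 1.
  I^A I^A × I^A i: posterior weight 4/15; P(next child type A) = 1.
  I^A i × I^A I^A: posterior weight 4/15; P(next child type A) = 1.
  I^A i × I^A i: posterior weight 1/5; P(next child type A) = 3/4.
Weighted sum = 19/20.

19/20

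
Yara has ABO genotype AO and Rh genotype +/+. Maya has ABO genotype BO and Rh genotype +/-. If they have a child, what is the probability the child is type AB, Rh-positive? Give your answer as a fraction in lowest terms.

1/4

ABO cross AO × BO → offspring phenotypes: 1/4 O, 1/4 A, 1/4 B, 1/4 AB.
Rh cross +/+ × +/- → 1 Rh+.
Independent loci: P(type AB, Rh-positive) = 1/4 × 1 = 1/4.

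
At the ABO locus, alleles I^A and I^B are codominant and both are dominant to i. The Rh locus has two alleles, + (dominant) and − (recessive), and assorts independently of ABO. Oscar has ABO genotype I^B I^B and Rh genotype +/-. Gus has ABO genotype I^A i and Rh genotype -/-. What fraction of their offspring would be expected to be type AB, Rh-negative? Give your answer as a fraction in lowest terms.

1/4

ABO cross I^B I^B × I^A i → offspring phenotypes: 1/2 B, 1/2 AB.
Rh cross +/- × -/- → 1/2 Rh+, 1/2 Rh-.
Independent loci: P(type AB, Rh-negative) = 1/2 × 1/2 = 1/4.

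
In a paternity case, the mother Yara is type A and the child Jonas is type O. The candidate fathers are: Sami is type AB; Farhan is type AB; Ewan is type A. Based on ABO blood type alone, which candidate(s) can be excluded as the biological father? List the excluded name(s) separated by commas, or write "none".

A candidate is excluded only if no genotype consistent with his phenotype could produce a type O child with a type A mother.
Sami (type AB): no genotype consistent with that phenotype can produce a type-O child with a type-A mother.
Farhan (type AB): no genotype consistent with that phenotype can produce a type-O child with a type-A mother.

Sami, Farhan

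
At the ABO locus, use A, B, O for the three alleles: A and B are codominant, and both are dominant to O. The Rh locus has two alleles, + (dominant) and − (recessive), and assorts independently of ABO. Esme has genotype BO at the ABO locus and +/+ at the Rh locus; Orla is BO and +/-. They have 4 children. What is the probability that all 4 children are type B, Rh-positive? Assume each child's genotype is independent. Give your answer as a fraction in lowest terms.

ABO cross BO × BO → 1/4 O, 3/4 B.
Rh cross +/+ × +/- → 1 Rh+; so P(type B, Rh-positive) = 3/4 × 1 = 3/4 per child.
All 4 independent: (3/4)^4 = 81/256.

81/256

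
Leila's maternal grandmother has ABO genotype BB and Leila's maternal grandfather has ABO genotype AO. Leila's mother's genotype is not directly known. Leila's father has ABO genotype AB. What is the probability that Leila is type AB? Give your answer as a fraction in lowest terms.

Leila's mother's ABO genotype from BB × AO: 1/2 AB, 1/2 BO.
Crossing each possibility with the father AB and summing P(type AB): 1/2·1/2 + 1/2·1/4 = 3/8.

3/8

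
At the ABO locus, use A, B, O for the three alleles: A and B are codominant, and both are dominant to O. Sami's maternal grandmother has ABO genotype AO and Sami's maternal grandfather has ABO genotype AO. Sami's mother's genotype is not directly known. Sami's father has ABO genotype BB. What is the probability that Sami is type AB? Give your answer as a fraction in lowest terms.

Sami's mother's ABO genotype from AO × AO: 1/4 AA, 1/2 AO, 1/4 OO.
Crossing each possibility with the father BB and summing P(type AB): 1/4·1 + 1/2·1/2 + 1/4·0 = 1/2.

1/2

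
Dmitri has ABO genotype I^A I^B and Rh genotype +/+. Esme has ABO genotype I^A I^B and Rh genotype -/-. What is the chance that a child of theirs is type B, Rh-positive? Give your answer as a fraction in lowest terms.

ABO cross I^A I^B × I^A I^B → offspring phenotypes: 1/4 A, 1/4 B, 1/2 AB.
Rh cross +/+ × -/- → 1 Rh+.
Independent loci: P(type B, Rh-positive) = 1/4 × 1 = 1/4.

1/4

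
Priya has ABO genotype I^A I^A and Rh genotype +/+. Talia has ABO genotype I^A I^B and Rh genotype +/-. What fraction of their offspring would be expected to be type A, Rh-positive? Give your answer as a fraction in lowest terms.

ABO cross I^A I^A × I^A I^B → offspring phenotypes: 1/2 A, 1/2 AB.
Rh cross +/+ × +/- → 1 Rh+.
Independent loci: P(type A, Rh-positive) = 1/2 × 1 = 1/2.

1/2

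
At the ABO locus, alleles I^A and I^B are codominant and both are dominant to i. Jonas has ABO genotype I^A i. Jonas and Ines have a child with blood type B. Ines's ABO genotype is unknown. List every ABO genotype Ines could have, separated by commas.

For each candidate genotype of Ines, check whether crossing it with I^A i can produce every observed child phenotype.
  I^A I^A → possible child types {A} ✗
  I^A I^B → possible child types {A, B, AB} ✓
  I^A i → possible child types {O, A} ✗
  I^B I^B → possible child types {B, AB} ✓
  I^B i → possible child types {O, A, B, AB} ✓
  i i → possible child types {O, A} ✗

I^A I^B, I^B I^B, I^B i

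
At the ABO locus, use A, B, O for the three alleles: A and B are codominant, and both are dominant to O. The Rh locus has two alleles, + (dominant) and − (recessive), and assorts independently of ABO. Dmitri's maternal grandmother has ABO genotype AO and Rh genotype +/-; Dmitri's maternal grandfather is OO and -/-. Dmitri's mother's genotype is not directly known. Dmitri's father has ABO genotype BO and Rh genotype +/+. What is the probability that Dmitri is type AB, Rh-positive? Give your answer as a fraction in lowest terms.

1/8

Dmitri's mother's ABO genotype from AO × OO: 1/2 AO, 1/2 OO.
Crossing each possibility with the father BO and summing P(type AB): 1/2·1/4 + 1/2·0 = 1/8.
Similarly for Rh via the mother's Rh distribution: P(Rh+) = 1.
Independent loci: 1/8 × 1 = 1/8.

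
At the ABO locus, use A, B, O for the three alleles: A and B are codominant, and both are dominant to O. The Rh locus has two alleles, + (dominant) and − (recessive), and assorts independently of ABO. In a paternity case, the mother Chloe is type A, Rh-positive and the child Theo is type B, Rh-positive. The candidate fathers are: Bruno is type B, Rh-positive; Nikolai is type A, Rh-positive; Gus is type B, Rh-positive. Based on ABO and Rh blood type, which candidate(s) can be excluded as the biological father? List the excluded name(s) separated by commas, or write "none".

A candidate is excluded only if no genotype consistent with his phenotype could produce a type B, Rh-positive child with a type A, Rh-positive mother.
Nikolai (type A, Rh+): no genotype consistent with that phenotype can produce a type-B Rh+ child with a type-A mother.

Nikolai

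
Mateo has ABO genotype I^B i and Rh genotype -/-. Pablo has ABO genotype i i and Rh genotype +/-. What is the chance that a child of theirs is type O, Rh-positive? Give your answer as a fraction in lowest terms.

1/4

ABO cross I^B i × i i → offspring phenotypes: 1/2 O, 1/2 B.
Rh cross -/- × +/- → 1/2 Rh+, 1/2 Rh-.
Independent loci: P(type O, Rh-positive) = 1/2 × 1/2 = 1/4.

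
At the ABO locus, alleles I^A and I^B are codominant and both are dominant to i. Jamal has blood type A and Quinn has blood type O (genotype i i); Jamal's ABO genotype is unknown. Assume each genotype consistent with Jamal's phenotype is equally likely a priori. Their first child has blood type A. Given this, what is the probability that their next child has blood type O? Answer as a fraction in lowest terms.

Possible genotypes: Jamal ∈ {I^A I^A, I^A i}; Quinn ∈ {i i}.
Weight each parental genotype pair by prior × P(type-A child):
  I^A I^A × i i: posterior weight 2/3; P(next child type O) = 0.
  I^A i × i i: posterior weight 1/3; P(next child type O) = 1/2.
Weighted sum = 1/6.

1/6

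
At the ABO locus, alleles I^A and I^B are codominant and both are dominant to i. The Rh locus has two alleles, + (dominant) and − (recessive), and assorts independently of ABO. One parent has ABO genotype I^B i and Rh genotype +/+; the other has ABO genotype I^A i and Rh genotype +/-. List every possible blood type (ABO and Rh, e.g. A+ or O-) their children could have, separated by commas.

Gametes from I^B i × I^A i give offspring ABO genotypes I^A I^B, I^A i, I^B i, i i, i.e. phenotypes O, A, B, AB.
Rh cross +/+ × +/- → phenotypes Rh+.
Combining independently: O+, A+, B+, AB+.

O+, A+, B+, AB+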